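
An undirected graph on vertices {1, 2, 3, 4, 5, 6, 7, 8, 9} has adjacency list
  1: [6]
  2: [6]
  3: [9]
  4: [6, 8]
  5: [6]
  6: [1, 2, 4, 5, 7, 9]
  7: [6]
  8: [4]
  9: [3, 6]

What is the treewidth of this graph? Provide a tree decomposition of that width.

Every bag has size at most 2, so the width is 2 − 1 = 1 and tw(G) ≤ 1. Any graph with an edge has treewidth ≥ 1, and G has the edge 5–6. Hence tw(G) = 1 exactly.

Treewidth 1.
One such decomposition:
Bags: B1 = {5, 6}  B2 = {6, 7}  B3 = {6, 9}  B4 = {1, 6}  B5 = {4, 6}  B6 = {3, 9}  B7 = {2, 6}  B8 = {4, 8}
Tree: B1–B2, B2–B3, B3–B4, B4–B5, B3–B6, B2–B7, B5–B8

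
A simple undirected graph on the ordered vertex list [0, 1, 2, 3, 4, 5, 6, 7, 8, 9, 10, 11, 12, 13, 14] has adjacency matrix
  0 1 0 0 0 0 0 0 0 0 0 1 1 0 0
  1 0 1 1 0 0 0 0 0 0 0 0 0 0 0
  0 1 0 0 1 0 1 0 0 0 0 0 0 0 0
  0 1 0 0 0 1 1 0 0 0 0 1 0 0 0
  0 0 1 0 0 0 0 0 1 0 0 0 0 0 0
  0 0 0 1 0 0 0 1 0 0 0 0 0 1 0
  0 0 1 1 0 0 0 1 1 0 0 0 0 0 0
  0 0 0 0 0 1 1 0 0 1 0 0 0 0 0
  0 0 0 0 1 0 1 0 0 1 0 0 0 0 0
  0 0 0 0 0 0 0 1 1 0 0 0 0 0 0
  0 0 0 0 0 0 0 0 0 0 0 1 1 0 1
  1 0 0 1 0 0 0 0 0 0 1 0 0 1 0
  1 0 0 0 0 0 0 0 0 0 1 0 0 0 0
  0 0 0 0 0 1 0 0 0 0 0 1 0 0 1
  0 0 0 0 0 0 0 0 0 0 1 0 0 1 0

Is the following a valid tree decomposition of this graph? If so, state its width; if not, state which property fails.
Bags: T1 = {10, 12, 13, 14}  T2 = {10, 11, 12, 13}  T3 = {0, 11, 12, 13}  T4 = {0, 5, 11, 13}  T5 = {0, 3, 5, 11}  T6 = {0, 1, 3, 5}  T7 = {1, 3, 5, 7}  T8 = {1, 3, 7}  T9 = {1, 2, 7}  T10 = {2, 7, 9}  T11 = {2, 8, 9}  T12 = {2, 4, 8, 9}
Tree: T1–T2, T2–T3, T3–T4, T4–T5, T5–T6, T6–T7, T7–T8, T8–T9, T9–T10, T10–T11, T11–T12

No — vertex 6 appears in no bag.

A tree decomposition must satisfy three properties: every vertex lies in some bag; for every edge, both endpoints lie together in some bag; and for every vertex, the bags containing it form a connected subtree. Here vertex 6 appears in no bag, so the decomposition is invalid.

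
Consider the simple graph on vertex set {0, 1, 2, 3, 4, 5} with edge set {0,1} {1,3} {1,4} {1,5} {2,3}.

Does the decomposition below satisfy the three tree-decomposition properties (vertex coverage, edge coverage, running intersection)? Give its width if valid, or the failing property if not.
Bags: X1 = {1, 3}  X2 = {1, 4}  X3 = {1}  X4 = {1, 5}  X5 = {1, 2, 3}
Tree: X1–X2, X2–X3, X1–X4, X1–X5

No — vertex 0 appears in no bag.

A tree decomposition must satisfy three properties: every vertex lies in some bag; for every edge, both endpoints lie together in some bag; and for every vertex, the bags containing it form a connected subtree. Here vertex 0 appears in no bag, so the decomposition is invalid.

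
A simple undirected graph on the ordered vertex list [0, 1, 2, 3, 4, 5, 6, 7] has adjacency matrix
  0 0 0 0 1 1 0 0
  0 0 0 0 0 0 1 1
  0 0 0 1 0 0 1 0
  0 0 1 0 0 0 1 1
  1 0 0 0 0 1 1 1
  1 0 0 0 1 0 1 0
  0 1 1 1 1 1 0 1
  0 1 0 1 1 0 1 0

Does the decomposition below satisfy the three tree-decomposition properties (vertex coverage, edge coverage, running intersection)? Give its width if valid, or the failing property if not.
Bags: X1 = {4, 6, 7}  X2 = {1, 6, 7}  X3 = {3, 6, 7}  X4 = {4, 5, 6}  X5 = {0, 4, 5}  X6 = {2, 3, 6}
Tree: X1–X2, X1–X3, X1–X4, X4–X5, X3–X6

Yes; width 2.

Checking the three conditions: (i) the bags cover all of {0, 1, 2, 3, 4, 5, 6, 7}; (ii) for each edge, some bag contains both endpoints; (iii) the bags containing any fixed vertex form a subtree. All hold, so the decomposition is valid with width 3 − 1 = 2.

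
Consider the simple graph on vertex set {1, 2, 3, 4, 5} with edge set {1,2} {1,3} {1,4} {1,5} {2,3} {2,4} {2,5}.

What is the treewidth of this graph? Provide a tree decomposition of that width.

Treewidth 2.
One such decomposition:
Bags: B1 = {1, 2, 3}  B2 = {1, 2, 5}  B3 = {1, 2, 4}
Tree: B1–B2, B2–B3

Every bag has size at most 3, so the width is 3 − 1 = 2 and tw(G) ≤ 2. On the other hand G contains the 3-clique {1, 2, 3}. A clique must lie in a single bag of any decomposition, so no decomposition can have width below 2. Therefore the treewidth is 2.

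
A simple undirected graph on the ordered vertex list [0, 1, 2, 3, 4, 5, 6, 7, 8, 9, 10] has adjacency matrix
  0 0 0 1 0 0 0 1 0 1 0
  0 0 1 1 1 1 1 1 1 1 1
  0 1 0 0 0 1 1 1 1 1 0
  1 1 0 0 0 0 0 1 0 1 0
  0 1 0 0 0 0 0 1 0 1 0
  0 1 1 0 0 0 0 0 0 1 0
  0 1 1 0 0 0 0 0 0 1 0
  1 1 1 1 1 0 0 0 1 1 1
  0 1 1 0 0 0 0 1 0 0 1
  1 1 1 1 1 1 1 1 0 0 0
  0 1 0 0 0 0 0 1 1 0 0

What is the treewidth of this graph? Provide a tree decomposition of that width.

Treewidth 3.
One optimal decomposition is:
Bags: B1 = {1, 3, 7, 9}  B2 = {1, 2, 7, 9}  B3 = {1, 4, 7, 9}  B4 = {1, 2, 6, 9}  B5 = {1, 2, 7, 8}  B6 = {0, 3, 7, 9}  B7 = {1, 2, 5, 9}  B8 = {1, 7, 8, 10}
Tree: B1–B2, B1–B3, B2–B4, B2–B5, B1–B6, B4–B7, B5–B8

Each bag holds 4 vertices, so the decomposition has width 3, which upper-bounds the treewidth. Conversely, {0, 3, 7, 9} is a clique of size 4, and the vertices of any clique must share a bag in every tree decomposition; so some bag has ≥ 4 vertices and tw(G) ≥ 3. Hence tw(G) = 3 exactly.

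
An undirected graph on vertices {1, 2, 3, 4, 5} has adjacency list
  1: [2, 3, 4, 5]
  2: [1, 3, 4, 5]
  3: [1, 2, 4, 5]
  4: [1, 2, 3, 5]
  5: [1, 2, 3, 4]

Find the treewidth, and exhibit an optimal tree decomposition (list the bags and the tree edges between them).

Treewidth 4.
One optimal decomposition is:
Bags: B1 = {1, 2, 3, 4, 5}
Tree: (single bag)

A single bag containing all 5 vertices is trivially a valid decomposition of width 4. On the other hand G contains the 5-clique {1, 2, 3, 4, 5}. A clique must lie in a single bag of any decomposition, so no decomposition can have width below 4. Combining the bounds, tw(G) = 4.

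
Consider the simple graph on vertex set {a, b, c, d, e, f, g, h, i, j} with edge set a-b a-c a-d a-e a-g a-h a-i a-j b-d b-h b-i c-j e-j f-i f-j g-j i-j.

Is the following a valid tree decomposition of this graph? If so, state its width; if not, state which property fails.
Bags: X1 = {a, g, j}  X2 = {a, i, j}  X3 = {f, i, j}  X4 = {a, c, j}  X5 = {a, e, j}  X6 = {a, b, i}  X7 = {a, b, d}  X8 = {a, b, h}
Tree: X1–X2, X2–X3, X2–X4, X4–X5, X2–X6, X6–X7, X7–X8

Yes; width 2.

Checking the three conditions: (i) the bags cover all of {a, b, c, d, e, f, g, h, i, j}; (ii) for each edge, some bag contains both endpoints; (iii) the bags containing any fixed vertex form a subtree. All hold, so the decomposition is valid with width 3 − 1 = 2.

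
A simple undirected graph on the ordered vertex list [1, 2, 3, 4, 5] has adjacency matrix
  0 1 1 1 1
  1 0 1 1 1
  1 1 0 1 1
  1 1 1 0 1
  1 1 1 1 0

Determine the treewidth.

4

A width-4 tree decomposition is:
Bags: B1 = {1, 2, 3, 4, 5}
Tree: (single bag)
A single bag containing all 5 vertices is trivially a valid decomposition of width 4. Conversely, {1, 2, 3, 4, 5} is a clique of size 5, and the vertices of any clique must share a bag in every tree decomposition; so some bag has ≥ 5 vertices and tw(G) ≥ 4. Therefore the treewidth is 4.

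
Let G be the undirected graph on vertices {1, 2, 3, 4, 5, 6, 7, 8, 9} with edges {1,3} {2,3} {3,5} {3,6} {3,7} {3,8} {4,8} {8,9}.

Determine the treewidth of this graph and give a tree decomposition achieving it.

The largest bag has 2 vertices, giving width 1; this decomposition certifies tw(G) ≤ 1. Since G has at least one edge (e.g. 3–2), it is not an edgeless graph, so tw(G) ≥ 1. Therefore the treewidth is 1.

Treewidth 1.
One optimal decomposition is:
Bags: B1 = {2, 3}  B2 = {3, 8}  B3 = {4, 8}  B4 = {8, 9}  B5 = {1, 3}  B6 = {3, 7}  B7 = {3, 6}  B8 = {3, 5}
Tree: B1–B2, B2–B3, B2–B4, B2–B5, B2–B6, B1–B7, B2–B8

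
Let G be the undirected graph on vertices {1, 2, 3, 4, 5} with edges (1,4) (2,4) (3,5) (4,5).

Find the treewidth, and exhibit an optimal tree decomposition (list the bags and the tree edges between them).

Each bag holds 2 vertices, so the decomposition has width 1, which upper-bounds the treewidth. Since G has at least one edge (e.g. 5–4), it is not an edgeless graph, so tw(G) ≥ 1. Therefore the treewidth is 1.

Treewidth 1.
Bags: B1 = {4, 5}  B2 = {1, 4}  B3 = {2, 4}  B4 = {3, 5}
Tree: B1–B2, B1–B3, B1–B4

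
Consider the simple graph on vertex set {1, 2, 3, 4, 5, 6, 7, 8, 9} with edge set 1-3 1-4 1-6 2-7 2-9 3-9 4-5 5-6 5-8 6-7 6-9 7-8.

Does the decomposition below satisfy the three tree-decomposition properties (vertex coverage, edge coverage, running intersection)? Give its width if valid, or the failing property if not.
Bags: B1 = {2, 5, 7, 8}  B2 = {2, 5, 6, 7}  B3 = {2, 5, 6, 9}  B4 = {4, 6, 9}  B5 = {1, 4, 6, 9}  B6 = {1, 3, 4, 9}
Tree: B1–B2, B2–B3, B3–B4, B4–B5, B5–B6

A tree decomposition must satisfy three properties: every vertex lies in some bag; for every edge, both endpoints lie together in some bag; and for every vertex, the bags containing it form a connected subtree. Here edge (5,4) lies in no bag, so the decomposition is invalid.

No — edge (5,4) lies in no bag.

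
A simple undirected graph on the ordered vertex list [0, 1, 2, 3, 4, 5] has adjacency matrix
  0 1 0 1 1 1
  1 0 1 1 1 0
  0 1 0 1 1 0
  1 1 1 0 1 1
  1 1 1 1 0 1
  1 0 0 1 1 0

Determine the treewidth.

A width-3 tree decomposition is:
Bags: B1 = {1, 2, 3, 4}  B2 = {0, 1, 3, 4}  B3 = {0, 3, 4, 5}
Tree: B1–B2, B2–B3
Every bag has size at most 4, so the width is 4 − 1 = 3 and tw(G) ≤ 3. For the lower bound, the 4 vertices {0, 1, 3, 4} are pairwise adjacent, and any tree decomposition puts a clique entirely inside one bag — forcing width ≥ 3. Therefore the treewidth is 3.

3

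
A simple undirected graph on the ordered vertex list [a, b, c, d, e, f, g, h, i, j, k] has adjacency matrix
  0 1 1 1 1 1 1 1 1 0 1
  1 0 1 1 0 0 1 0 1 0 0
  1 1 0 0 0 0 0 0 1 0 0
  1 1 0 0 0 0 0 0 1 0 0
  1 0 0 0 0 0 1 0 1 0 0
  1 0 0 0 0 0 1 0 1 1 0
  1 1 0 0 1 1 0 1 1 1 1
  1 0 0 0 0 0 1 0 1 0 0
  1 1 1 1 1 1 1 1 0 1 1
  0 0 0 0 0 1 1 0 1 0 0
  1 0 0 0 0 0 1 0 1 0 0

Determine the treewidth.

A width-3 tree decomposition is:
Bags: B1 = {a, e, g, i}  B2 = {a, f, g, i}  B3 = {a, b, g, i}  B4 = {a, b, d, i}  B5 = {a, g, h, i}  B6 = {f, g, i, j}  B7 = {a, b, c, i}  B8 = {a, g, i, k}
Tree: B1–B2, B2–B3, B3–B4, B1–B5, B2–B6, B3–B7, B3–B8
The largest bag has 4 vertices, giving width 3; this decomposition certifies tw(G) ≤ 3. Conversely, {f, g, i, j} is a clique of size 4, and the vertices of any clique must share a bag in every tree decomposition; so some bag has ≥ 4 vertices and tw(G) ≥ 3. Hence tw(G) = 3 exactly.

3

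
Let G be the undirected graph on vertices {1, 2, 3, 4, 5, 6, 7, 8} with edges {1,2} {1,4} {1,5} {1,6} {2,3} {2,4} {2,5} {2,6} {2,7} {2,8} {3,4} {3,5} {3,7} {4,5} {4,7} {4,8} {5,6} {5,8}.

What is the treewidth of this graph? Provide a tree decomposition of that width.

Treewidth 3.
One such decomposition:
Bags: B1 = {2, 3, 4, 5}  B2 = {1, 2, 4, 5}  B3 = {2, 4, 5, 8}  B4 = {2, 3, 4, 7}  B5 = {1, 2, 5, 6}
Tree: B1–B2, B1–B3, B1–B4, B2–B5

Every bag has size at most 4, so the width is 4 − 1 = 3 and tw(G) ≤ 3. For the lower bound, the 4 vertices {2, 4, 5, 8} are pairwise adjacent, and any tree decomposition puts a clique entirely inside one bag — forcing width ≥ 3. The upper and lower bounds meet at 3, so that is the treewidth.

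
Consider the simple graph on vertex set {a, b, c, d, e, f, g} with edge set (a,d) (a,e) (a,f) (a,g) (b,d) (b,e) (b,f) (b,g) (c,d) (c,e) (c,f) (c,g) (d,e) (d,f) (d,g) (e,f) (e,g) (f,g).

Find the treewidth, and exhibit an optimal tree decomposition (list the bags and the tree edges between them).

Each bag holds 5 vertices, so the decomposition has width 4, which upper-bounds the treewidth. Conversely, {c, d, e, f, g} is a clique of size 5, and the vertices of any clique must share a bag in every tree decomposition; so some bag has ≥ 5 vertices and tw(G) ≥ 4. The upper and lower bounds meet at 4, so that is the treewidth.

Treewidth 4.
One optimal decomposition is:
Bags: B1 = {a, d, e, f, g}  B2 = {c, d, e, f, g}  B3 = {b, d, e, f, g}
Tree: B1–B2, B2–B3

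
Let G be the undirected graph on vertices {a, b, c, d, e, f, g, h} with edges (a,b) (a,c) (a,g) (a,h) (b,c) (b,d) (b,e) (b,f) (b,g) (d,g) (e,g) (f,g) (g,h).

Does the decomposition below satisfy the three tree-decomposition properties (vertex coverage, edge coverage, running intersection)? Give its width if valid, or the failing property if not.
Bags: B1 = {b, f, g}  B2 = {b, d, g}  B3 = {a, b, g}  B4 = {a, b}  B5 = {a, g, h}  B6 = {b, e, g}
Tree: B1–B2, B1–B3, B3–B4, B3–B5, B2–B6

A tree decomposition must satisfy three properties: every vertex lies in some bag; for every edge, both endpoints lie together in some bag; and for every vertex, the bags containing it form a connected subtree. Here vertex c appears in no bag, so the decomposition is invalid.

No — vertex c appears in no bag.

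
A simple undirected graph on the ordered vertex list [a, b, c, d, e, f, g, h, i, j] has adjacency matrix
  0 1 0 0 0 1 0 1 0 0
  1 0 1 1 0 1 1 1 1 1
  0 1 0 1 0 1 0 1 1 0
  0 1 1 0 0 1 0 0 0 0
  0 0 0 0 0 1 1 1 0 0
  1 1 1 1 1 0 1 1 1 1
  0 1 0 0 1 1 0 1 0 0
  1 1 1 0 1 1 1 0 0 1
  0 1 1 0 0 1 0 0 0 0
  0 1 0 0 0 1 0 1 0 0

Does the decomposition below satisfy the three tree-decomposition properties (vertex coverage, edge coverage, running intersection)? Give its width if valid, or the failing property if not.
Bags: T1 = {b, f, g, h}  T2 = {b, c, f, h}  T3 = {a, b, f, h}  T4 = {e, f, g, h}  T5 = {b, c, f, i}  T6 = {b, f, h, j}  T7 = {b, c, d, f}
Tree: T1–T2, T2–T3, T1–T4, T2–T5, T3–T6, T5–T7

Checking the three conditions: (i) the bags cover all of {a, b, c, d, e, f, g, h, i, j}; (ii) for each edge, some bag contains both endpoints; (iii) the bags containing any fixed vertex form a subtree. All hold, so the decomposition is valid with width 4 − 1 = 3.

Yes; width 3.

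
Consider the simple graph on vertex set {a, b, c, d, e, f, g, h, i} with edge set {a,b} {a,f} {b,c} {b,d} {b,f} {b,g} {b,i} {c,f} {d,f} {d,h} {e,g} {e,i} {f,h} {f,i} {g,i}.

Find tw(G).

A width-2 tree decomposition is:
Bags: B1 = {b, f, i}  B2 = {b, d, f}  B3 = {b, g, i}  B4 = {d, f, h}  B5 = {b, c, f}  B6 = {a, b, f}  B7 = {e, g, i}
Tree: B1–B2, B1–B3, B2–B4, B1–B5, B1–B6, B3–B7
Each bag holds 3 vertices, so the decomposition has width 2, which upper-bounds the treewidth. Conversely, {e, g, i} is a clique of size 3, and the vertices of any clique must share a bag in every tree decomposition; so some bag has ≥ 3 vertices and tw(G) ≥ 2. Therefore the treewidth is 2.

2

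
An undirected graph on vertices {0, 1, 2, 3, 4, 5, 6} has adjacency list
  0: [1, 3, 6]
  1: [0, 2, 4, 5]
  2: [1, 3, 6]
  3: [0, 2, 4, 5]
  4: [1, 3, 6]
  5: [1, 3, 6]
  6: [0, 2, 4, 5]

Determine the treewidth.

A width-3 tree decomposition is:
Bags: B1 = {1, 3, 5, 6}  B2 = {1, 2, 3, 6}  B3 = {0, 1, 3, 6}  B4 = {1, 3, 4, 6}
Tree: B1–B2, B2–B3, B3–B4
Each bag holds 4 vertices, so the decomposition has width 3, which upper-bounds the treewidth. For the lower bound: the 4 vertex sets {1,5}, {2,3}, {6}, {0} are disjoint, each induces a connected subgraph, and every pair is joined by at least one edge of G. Contracting each set to a single vertex therefore yields K_{4} as a minor, and since treewidth is minor-monotone, tw(G) ≥ tw(K_{4}) = 3. Hence tw(G) = 3 exactly.

3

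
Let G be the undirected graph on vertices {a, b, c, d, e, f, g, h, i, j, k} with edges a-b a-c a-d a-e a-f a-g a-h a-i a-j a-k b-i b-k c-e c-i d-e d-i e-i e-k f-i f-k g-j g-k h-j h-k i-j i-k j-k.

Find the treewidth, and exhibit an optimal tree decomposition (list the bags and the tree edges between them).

Each bag holds 4 vertices, so the decomposition has width 3, which upper-bounds the treewidth. On the other hand G contains the 4-clique {a, d, e, i}. A clique must lie in a single bag of any decomposition, so no decomposition can have width below 3. Hence tw(G) = 3 exactly.

Treewidth 3.
One such decomposition:
Bags: B1 = {a, i, j, k}  B2 = {a, b, i, k}  B3 = {a, e, i, k}  B4 = {a, h, j, k}  B5 = {a, d, e, i}  B6 = {a, c, e, i}  B7 = {a, f, i, k}  B8 = {a, g, j, k}
Tree: B1–B2, B1–B3, B1–B4, B3–B5, B5–B6, B3–B7, B1–B8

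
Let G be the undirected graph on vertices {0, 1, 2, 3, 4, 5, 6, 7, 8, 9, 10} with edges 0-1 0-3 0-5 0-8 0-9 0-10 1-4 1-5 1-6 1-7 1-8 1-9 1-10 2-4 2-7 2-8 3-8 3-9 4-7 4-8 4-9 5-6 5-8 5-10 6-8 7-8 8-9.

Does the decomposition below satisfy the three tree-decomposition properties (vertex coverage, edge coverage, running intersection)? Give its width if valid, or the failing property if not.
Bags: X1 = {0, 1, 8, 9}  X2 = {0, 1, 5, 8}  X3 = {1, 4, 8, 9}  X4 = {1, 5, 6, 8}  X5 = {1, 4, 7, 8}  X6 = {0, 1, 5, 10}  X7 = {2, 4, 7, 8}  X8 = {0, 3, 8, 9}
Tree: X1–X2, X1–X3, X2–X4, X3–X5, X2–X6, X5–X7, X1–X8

Every vertex of G appears in some bag (union = {0, 1, 2, 3, 4, 5, 6, 7, 8, 9, 10}); every edge is covered by a bag; and for each vertex v the set of bags containing v is connected in the bag tree. The decomposition is therefore valid. The largest bag has 4 vertices, so the width is 3.

Yes; width 3.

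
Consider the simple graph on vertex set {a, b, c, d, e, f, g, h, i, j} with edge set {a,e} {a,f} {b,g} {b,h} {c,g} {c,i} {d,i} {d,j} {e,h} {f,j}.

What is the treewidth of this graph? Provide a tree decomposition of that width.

Treewidth 2.
One such decomposition:
Bags: B1 = {d, f, j}  B2 = {a, d, f}  B3 = {a, d, e}  B4 = {d, e, h}  B5 = {b, d, h}  B6 = {b, d, g}  B7 = {c, d, g}  B8 = {c, d, i}
Tree: B1–B2, B2–B3, B3–B4, B4–B5, B5–B6, B6–B7, B7–B8

The largest bag has 3 vertices, giving width 2; this decomposition certifies tw(G) ≤ 2. For the lower bound, G contains the cycle d–j–f–a–e–h–b–g–c–i–d, so G is not a forest; only forests have treewidth ≤ 1, hence tw(G) ≥ 2. Hence tw(G) = 2 exactly.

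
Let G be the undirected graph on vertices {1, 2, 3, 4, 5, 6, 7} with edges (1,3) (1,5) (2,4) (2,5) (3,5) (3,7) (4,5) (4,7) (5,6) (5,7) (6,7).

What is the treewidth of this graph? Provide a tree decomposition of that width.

Each bag holds 3 vertices, so the decomposition has width 2, which upper-bounds the treewidth. Conversely, {1, 3, 5} is a clique of size 3, and the vertices of any clique must share a bag in every tree decomposition; so some bag has ≥ 3 vertices and tw(G) ≥ 2. Hence tw(G) = 2 exactly.

Treewidth 2.
Bags: B1 = {3, 5, 7}  B2 = {5, 6, 7}  B3 = {4, 5, 7}  B4 = {1, 3, 5}  B5 = {2, 4, 5}
Tree: B1–B2, B1–B3, B1–B4, B3–B5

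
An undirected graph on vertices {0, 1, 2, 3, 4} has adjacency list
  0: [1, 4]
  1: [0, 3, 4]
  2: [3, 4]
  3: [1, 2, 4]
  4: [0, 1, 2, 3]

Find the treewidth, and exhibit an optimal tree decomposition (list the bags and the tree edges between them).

Treewidth 2.
One optimal decomposition is:
Bags: B1 = {1, 3, 4}  B2 = {0, 1, 4}  B3 = {2, 3, 4}
Tree: B1–B2, B1–B3

Every bag has size at most 3, so the width is 3 − 1 = 2 and tw(G) ≤ 2. On the other hand G contains the 3-clique {0, 1, 4}. A clique must lie in a single bag of any decomposition, so no decomposition can have width below 2. The upper and lower bounds meet at 2, so that is the treewidth.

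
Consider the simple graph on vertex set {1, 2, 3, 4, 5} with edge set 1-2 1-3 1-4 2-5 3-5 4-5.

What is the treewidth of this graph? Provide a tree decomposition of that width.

Treewidth 2.
One optimal decomposition is:
Bags: B1 = {1, 3, 5}  B2 = {1, 2, 5}  B3 = {1, 4, 5}
Tree: B1–B2, B2–B3

Every bag has size at most 3, so the width is 3 − 1 = 2 and tw(G) ≤ 2. Since 5–3–1–2–5 is a cycle in G, G is not acyclic. Forests are exactly the graphs of treewidth ≤ 1, so tw(G) ≥ 2. Therefore the treewidth is 2.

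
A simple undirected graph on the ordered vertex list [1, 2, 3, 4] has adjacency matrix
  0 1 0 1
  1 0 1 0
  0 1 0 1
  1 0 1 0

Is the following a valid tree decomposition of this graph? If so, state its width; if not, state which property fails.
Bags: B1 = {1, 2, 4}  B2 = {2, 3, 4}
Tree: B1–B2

Every vertex of G appears in some bag (union = {1, 2, 3, 4}); every edge is covered by a bag; and for each vertex v the set of bags containing v is connected in the bag tree. The decomposition is therefore valid. The largest bag has 3 vertices, so the width is 2.

Yes; width 2.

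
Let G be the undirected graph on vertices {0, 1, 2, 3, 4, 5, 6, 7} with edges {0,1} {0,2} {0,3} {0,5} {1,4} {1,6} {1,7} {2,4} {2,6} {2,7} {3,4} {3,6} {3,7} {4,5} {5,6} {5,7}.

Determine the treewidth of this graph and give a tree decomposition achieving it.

Treewidth 4.
One such decomposition:
Bags: B1 = {0, 4, 5, 6, 7}  B2 = {0, 2, 4, 6, 7}  B3 = {0, 3, 4, 6, 7}  B4 = {0, 1, 4, 6, 7}
Tree: B1–B2, B2–B3, B3–B4

Each bag holds 5 vertices, so the decomposition has width 4, which upper-bounds the treewidth. For the lower bound: the 5 vertex sets {5,7}, {2,6}, {3,4}, {0}, {1} are disjoint, each induces a connected subgraph, and every pair is joined by at least one edge of G. Contracting each set to a single vertex therefore yields K_{5} as a minor, and since treewidth is minor-monotone, tw(G) ≥ tw(K_{5}) = 4. Hence tw(G) = 4 exactly.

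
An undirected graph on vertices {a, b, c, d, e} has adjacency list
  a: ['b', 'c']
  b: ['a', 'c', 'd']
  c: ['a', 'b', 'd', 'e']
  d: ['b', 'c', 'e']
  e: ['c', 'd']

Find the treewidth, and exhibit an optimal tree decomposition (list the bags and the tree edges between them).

Each bag holds 3 vertices, so the decomposition has width 2, which upper-bounds the treewidth. Conversely, {c, d, e} is a clique of size 3, and the vertices of any clique must share a bag in every tree decomposition; so some bag has ≥ 3 vertices and tw(G) ≥ 2. The upper and lower bounds meet at 2, so that is the treewidth.

Treewidth 2.
One such decomposition:
Bags: B1 = {c, d, e}  B2 = {b, c, d}  B3 = {a, b, c}
Tree: B1–B2, B2–B3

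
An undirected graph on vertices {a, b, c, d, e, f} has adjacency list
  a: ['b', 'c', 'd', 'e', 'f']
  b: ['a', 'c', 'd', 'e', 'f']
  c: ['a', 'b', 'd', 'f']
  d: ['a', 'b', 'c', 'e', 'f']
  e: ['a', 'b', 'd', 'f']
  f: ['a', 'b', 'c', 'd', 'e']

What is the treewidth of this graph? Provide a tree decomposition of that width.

Each bag holds 5 vertices, so the decomposition has width 4, which upper-bounds the treewidth. Conversely, {a, b, d, e, f} is a clique of size 5, and the vertices of any clique must share a bag in every tree decomposition; so some bag has ≥ 5 vertices and tw(G) ≥ 4. The upper and lower bounds meet at 4, so that is the treewidth.

Treewidth 4.
One such decomposition:
Bags: B1 = {a, b, c, d, f}  B2 = {a, b, d, e, f}
Tree: B1–B2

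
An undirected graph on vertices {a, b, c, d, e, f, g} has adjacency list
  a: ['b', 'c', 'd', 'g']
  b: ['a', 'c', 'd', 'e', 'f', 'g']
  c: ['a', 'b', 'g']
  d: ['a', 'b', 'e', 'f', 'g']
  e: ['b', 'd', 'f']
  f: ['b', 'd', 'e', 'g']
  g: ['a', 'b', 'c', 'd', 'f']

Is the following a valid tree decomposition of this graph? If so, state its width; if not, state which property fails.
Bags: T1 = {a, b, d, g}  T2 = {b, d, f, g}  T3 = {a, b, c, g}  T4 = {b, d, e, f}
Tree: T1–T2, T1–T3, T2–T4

Checking the three conditions: (i) the bags cover all of {a, b, c, d, e, f, g}; (ii) for each edge, some bag contains both endpoints; (iii) the bags containing any fixed vertex form a subtree. All hold, so the decomposition is valid with width 4 − 1 = 3.

Yes; width 3.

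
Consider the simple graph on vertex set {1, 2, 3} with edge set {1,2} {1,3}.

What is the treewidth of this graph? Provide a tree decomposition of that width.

Treewidth 1.
One such decomposition:
Bags: B1 = {1, 2}  B2 = {1, 3}
Tree: B1–B2

Every bag has size at most 2, so the width is 2 − 1 = 1 and tw(G) ≤ 1. G has an edge, so its treewidth is at least 1. Combining the bounds, tw(G) = 1.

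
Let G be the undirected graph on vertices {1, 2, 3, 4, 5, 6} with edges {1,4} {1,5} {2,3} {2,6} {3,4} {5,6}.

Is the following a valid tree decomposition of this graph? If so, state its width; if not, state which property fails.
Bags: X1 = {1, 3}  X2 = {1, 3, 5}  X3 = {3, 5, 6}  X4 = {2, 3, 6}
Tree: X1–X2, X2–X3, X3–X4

A tree decomposition must satisfy three properties: every vertex lies in some bag; for every edge, both endpoints lie together in some bag; and for every vertex, the bags containing it form a connected subtree. Here vertex 4 appears in no bag, so the decomposition is invalid.

No — vertex 4 appears in no bag.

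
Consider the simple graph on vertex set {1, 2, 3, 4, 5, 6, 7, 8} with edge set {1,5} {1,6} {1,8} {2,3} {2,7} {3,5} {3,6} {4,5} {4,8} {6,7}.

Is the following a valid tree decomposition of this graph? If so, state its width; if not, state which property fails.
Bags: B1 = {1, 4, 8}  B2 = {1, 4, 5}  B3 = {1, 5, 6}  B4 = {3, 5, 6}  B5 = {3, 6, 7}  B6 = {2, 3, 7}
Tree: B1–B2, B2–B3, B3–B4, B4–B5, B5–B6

Yes; width 2.

Every vertex of G appears in some bag (union = {1, 2, 3, 4, 5, 6, 7, 8}); every edge is covered by a bag; and for each vertex v the set of bags containing v is connected in the bag tree. The decomposition is therefore valid. The largest bag has 3 vertices, so the width is 2.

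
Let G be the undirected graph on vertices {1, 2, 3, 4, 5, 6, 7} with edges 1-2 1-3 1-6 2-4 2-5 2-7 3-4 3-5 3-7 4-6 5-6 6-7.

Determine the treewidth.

A width-3 tree decomposition is:
Bags: B1 = {2, 3, 6, 7}  B2 = {1, 2, 3, 6}  B3 = {2, 3, 4, 6}  B4 = {2, 3, 5, 6}
Tree: B1–B2, B2–B3, B3–B4
Each bag holds 4 vertices, so the decomposition has width 3, which upper-bounds the treewidth. For the lower bound: the 4 vertex sets {2,7}, {1,3}, {6}, {4} are disjoint, each induces a connected subgraph, and every pair is joined by at least one edge of G. Contracting each set to a single vertex therefore yields K_{4} as a minor, and since treewidth is minor-monotone, tw(G) ≥ tw(K_{4}) = 3. The upper and lower bounds meet at 3, so that is the treewidth.

3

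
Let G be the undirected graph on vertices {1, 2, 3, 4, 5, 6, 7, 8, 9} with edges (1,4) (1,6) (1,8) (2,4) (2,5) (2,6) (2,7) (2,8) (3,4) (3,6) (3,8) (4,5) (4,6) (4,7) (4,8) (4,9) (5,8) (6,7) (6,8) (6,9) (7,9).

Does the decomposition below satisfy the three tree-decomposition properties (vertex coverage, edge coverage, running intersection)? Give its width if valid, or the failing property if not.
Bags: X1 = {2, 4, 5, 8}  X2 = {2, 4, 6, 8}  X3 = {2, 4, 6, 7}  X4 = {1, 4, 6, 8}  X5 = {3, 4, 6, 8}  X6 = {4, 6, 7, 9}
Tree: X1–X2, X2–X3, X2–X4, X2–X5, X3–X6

Every vertex of G appears in some bag (union = {1, 2, 3, 4, 5, 6, 7, 8, 9}); every edge is covered by a bag; and for each vertex v the set of bags containing v is connected in the bag tree. The decomposition is therefore valid. The largest bag has 4 vertices, so the width is 3.

Yes; width 3.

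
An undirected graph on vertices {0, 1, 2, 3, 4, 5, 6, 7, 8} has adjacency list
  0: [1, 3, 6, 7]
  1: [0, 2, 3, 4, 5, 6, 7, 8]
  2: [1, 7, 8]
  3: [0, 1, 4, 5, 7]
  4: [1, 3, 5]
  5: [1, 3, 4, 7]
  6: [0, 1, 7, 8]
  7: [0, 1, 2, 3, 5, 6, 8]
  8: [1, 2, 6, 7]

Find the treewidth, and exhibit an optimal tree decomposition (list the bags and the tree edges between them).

Each bag holds 4 vertices, so the decomposition has width 3, which upper-bounds the treewidth. Conversely, {1, 3, 4, 5} is a clique of size 4, and the vertices of any clique must share a bag in every tree decomposition; so some bag has ≥ 4 vertices and tw(G) ≥ 3. Combining the bounds, tw(G) = 3.

Treewidth 3.
Bags: B1 = {1, 6, 7, 8}  B2 = {1, 2, 7, 8}  B3 = {0, 1, 6, 7}  B4 = {0, 1, 3, 7}  B5 = {1, 3, 5, 7}  B6 = {1, 3, 4, 5}
Tree: B1–B2, B1–B3, B3–B4, B4–B5, B5–B6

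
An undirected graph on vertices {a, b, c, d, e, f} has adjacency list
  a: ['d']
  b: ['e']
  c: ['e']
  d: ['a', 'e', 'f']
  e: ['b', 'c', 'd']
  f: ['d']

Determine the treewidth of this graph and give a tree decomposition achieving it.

Each bag holds 2 vertices, so the decomposition has width 1, which upper-bounds the treewidth. Any graph with an edge has treewidth ≥ 1, and G has the edge c–e. Therefore the treewidth is 1.

Treewidth 1.
One such decomposition:
Bags: B1 = {c, e}  B2 = {d, e}  B3 = {a, d}  B4 = {b, e}  B5 = {d, f}
Tree: B1–B2, B2–B3, B1–B4, B2–B5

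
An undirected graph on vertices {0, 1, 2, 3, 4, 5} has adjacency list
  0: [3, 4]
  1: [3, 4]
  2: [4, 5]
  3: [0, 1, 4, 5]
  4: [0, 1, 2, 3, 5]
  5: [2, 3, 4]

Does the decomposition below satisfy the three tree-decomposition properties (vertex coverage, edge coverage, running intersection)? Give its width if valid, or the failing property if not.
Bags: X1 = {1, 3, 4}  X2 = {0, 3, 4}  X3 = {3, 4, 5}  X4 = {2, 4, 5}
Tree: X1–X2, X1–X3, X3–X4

Every vertex of G appears in some bag (union = {0, 1, 2, 3, 4, 5}); every edge is covered by a bag; and for each vertex v the set of bags containing v is connected in the bag tree. The decomposition is therefore valid. The largest bag has 3 vertices, so the width is 2.

Yes; width 2.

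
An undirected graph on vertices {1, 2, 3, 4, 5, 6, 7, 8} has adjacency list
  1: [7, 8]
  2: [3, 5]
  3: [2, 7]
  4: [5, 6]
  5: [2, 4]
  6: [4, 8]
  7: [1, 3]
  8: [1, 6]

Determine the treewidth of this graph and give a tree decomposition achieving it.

Treewidth 2.
Bags: B1 = {1, 7, 8}  B2 = {3, 7, 8}  B3 = {2, 3, 8}  B4 = {2, 5, 8}  B5 = {4, 5, 8}  B6 = {4, 6, 8}
Tree: B1–B2, B2–B3, B3–B4, B4–B5, B5–B6

Every bag has size at most 3, so the width is 3 − 1 = 2 and tw(G) ≤ 2. For the lower bound, G contains the cycle 8–1–7–3–2–5–4–6–8, so G is not a forest; only forests have treewidth ≤ 1, hence tw(G) ≥ 2. Hence tw(G) = 2 exactly.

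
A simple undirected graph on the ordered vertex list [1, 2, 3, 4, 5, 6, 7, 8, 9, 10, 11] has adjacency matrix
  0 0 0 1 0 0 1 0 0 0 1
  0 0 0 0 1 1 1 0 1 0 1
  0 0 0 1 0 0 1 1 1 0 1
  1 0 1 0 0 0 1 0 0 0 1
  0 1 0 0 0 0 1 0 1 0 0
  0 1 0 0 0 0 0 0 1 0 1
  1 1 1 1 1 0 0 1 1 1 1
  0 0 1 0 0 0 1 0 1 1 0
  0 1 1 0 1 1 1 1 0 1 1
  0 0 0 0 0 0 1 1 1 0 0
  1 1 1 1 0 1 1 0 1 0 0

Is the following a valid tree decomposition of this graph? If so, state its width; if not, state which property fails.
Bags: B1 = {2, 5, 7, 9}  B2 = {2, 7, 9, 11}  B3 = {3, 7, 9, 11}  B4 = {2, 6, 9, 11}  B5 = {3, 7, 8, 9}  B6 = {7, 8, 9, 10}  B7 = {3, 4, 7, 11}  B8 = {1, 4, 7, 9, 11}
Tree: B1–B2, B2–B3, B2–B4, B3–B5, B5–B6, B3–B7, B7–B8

A tree decomposition must satisfy three properties: every vertex lies in some bag; for every edge, both endpoints lie together in some bag; and for every vertex, the bags containing it form a connected subtree. Here bags containing vertex 9 are not connected in the tree, so the decomposition is invalid.

No — bags containing vertex 9 are not connected in the tree.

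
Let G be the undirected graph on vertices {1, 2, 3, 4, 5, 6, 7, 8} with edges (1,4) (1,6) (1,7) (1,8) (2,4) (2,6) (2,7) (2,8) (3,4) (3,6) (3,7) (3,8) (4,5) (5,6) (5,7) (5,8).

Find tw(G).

4

A width-4 tree decomposition is:
Bags: B1 = {4, 5, 6, 7, 8}  B2 = {2, 4, 6, 7, 8}  B3 = {1, 4, 6, 7, 8}  B4 = {3, 4, 6, 7, 8}
Tree: B1–B2, B2–B3, B3–B4
The largest bag has 5 vertices, giving width 4; this decomposition certifies tw(G) ≤ 4. For the lower bound: the 5 vertex sets {4,5}, {2,8}, {1,6}, {7}, {3} are disjoint, each induces a connected subgraph, and every pair is joined by at least one edge of G. Contracting each set to a single vertex therefore yields K_{5} as a minor, and since treewidth is minor-monotone, tw(G) ≥ tw(K_{5}) = 4. Hence tw(G) = 4 exactly.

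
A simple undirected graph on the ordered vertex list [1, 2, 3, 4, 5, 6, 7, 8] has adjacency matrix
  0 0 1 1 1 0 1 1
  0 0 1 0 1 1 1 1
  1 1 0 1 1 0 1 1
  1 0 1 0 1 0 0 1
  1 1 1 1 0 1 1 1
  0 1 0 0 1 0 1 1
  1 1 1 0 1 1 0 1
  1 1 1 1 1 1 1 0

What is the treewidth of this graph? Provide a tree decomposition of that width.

Treewidth 4.
One such decomposition:
Bags: B1 = {2, 5, 6, 7, 8}  B2 = {2, 3, 5, 7, 8}  B3 = {1, 3, 5, 7, 8}  B4 = {1, 3, 4, 5, 8}
Tree: B1–B2, B2–B3, B3–B4

Every bag has size at most 5, so the width is 5 − 1 = 4 and tw(G) ≤ 4. On the other hand G contains the 5-clique {1, 3, 4, 5, 8}. A clique must lie in a single bag of any decomposition, so no decomposition can have width below 4. Hence tw(G) = 4 exactly.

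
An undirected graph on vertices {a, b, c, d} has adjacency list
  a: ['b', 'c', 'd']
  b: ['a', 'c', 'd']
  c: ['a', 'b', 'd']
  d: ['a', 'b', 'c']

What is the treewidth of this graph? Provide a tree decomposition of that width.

Treewidth 3.
One optimal decomposition is:
Bags: B1 = {a, b, c, d}
Tree: (single bag)

A single bag containing all 4 vertices is trivially a valid decomposition of width 3. For the lower bound, the 4 vertices {a, b, c, d} are pairwise adjacent, and any tree decomposition puts a clique entirely inside one bag — forcing width ≥ 3. The upper and lower bounds meet at 3, so that is the treewidth.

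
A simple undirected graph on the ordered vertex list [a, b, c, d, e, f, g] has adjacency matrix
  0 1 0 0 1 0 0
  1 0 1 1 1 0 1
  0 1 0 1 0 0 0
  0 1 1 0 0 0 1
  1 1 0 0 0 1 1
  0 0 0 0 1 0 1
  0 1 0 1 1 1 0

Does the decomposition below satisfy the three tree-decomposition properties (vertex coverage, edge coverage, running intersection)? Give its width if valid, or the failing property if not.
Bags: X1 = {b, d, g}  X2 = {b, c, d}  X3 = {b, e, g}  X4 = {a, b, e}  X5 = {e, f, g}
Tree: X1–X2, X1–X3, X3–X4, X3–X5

Vertex coverage: the bags together contain {a, b, c, d, e, f, g}, the full vertex set. Edge coverage: each edge of G has both endpoints in at least one bag. Running intersection: for every vertex, the bags containing it form a connected subtree. All three properties hold, so this is a valid tree decomposition of width max|bag| − 1 = 2, and hence tw(G) ≤ 2.

Yes; width 2.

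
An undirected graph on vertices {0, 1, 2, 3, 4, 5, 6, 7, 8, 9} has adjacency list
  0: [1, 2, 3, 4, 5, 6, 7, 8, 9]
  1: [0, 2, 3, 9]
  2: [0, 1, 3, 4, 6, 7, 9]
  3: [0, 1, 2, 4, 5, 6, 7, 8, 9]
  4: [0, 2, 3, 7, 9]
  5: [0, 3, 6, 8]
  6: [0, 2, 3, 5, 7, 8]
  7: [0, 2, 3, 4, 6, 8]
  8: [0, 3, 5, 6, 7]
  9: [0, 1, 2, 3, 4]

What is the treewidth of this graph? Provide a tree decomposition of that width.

Every bag has size at most 5, so the width is 5 − 1 = 4 and tw(G) ≤ 4. Conversely, {0, 3, 5, 6, 8} is a clique of size 5, and the vertices of any clique must share a bag in every tree decomposition; so some bag has ≥ 5 vertices and tw(G) ≥ 4. The upper and lower bounds meet at 4, so that is the treewidth.

Treewidth 4.
One such decomposition:
Bags: B1 = {0, 3, 5, 6, 8}  B2 = {0, 3, 6, 7, 8}  B3 = {0, 2, 3, 6, 7}  B4 = {0, 2, 3, 4, 7}  B5 = {0, 2, 3, 4, 9}  B6 = {0, 1, 2, 3, 9}
Tree: B1–B2, B2–B3, B3–B4, B4–B5, B5–B6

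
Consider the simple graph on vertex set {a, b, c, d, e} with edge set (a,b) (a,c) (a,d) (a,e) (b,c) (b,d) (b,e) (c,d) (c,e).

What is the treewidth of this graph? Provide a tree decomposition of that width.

Treewidth 3.
Bags: B1 = {a, b, c, d}  B2 = {a, b, c, e}
Tree: B1–B2

The largest bag has 4 vertices, giving width 3; this decomposition certifies tw(G) ≤ 3. For the lower bound, the 4 vertices {a, b, c, d} are pairwise adjacent, and any tree decomposition puts a clique entirely inside one bag — forcing width ≥ 3. The upper and lower bounds meet at 3, so that is the treewidth.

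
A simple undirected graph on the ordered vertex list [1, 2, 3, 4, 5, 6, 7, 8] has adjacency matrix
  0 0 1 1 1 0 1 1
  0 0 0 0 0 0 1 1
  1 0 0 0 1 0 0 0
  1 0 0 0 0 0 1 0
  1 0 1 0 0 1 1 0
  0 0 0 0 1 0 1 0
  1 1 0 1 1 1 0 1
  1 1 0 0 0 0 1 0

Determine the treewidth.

A width-2 tree decomposition is:
Bags: B1 = {5, 6, 7}  B2 = {1, 5, 7}  B3 = {1, 7, 8}  B4 = {2, 7, 8}  B5 = {1, 4, 7}  B6 = {1, 3, 5}
Tree: B1–B2, B2–B3, B3–B4, B2–B5, B2–B6
Every bag has size at most 3, so the width is 3 − 1 = 2 and tw(G) ≤ 2. Conversely, {1, 3, 5} is a clique of size 3, and the vertices of any clique must share a bag in every tree decomposition; so some bag has ≥ 3 vertices and tw(G) ≥ 2. Combining the bounds, tw(G) = 2.

2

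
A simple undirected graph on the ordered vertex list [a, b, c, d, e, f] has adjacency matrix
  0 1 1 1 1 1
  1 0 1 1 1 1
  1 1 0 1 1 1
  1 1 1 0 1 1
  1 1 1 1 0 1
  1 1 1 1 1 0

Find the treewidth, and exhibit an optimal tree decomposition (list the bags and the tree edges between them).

Treewidth 5.
Bags: B1 = {a, b, c, d, e, f}
Tree: (single bag)

A single bag containing all 6 vertices is trivially a valid decomposition of width 5. On the other hand G contains the 6-clique {a, b, c, d, e, f}. A clique must lie in a single bag of any decomposition, so no decomposition can have width below 5. Therefore the treewidth is 5.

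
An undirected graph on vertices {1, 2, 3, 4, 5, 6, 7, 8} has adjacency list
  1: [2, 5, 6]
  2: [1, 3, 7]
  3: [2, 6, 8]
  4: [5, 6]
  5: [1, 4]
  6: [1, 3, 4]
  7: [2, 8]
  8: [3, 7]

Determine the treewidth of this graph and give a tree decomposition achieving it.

Every bag has size at most 3, so the width is 3 − 1 = 2 and tw(G) ≤ 2. The edges 7–8–3–2–7 form a cycle, so G is not a tree and its treewidth is at least 2. The upper and lower bounds meet at 2, so that is the treewidth.

Treewidth 2.
One such decomposition:
Bags: B1 = {2, 7, 8}  B2 = {2, 3, 8}  B3 = {1, 2, 3}  B4 = {1, 3, 6}  B5 = {1, 5, 6}  B6 = {4, 5, 6}
Tree: B1–B2, B2–B3, B3–B4, B4–B5, B5–B6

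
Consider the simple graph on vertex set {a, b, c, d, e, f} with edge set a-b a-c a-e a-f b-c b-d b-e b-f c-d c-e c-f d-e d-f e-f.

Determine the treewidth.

4

A width-4 tree decomposition is:
Bags: B1 = {a, b, c, e, f}  B2 = {b, c, d, e, f}
Tree: B1–B2
The largest bag has 5 vertices, giving width 4; this decomposition certifies tw(G) ≤ 4. Conversely, {b, c, d, e, f} is a clique of size 5, and the vertices of any clique must share a bag in every tree decomposition; so some bag has ≥ 5 vertices and tw(G) ≥ 4. Combining the bounds, tw(G) = 4.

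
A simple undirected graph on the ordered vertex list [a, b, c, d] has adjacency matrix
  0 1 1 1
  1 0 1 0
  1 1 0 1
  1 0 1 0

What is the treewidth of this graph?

2

A width-2 tree decomposition is:
Bags: B1 = {a, b, c}  B2 = {a, c, d}
Tree: B1–B2
The largest bag has 3 vertices, giving width 2; this decomposition certifies tw(G) ≤ 2. For the lower bound, the 3 vertices {a, c, d} are pairwise adjacent, and any tree decomposition puts a clique entirely inside one bag — forcing width ≥ 2. Hence tw(G) = 2 exactly.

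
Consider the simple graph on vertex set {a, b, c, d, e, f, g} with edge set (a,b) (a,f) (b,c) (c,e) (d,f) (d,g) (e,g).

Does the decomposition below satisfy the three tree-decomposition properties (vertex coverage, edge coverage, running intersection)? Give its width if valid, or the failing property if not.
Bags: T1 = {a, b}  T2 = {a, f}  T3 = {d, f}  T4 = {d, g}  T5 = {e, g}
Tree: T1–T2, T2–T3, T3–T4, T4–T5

No — vertex c appears in no bag.

A tree decomposition must satisfy three properties: every vertex lies in some bag; for every edge, both endpoints lie together in some bag; and for every vertex, the bags containing it form a connected subtree. Here vertex c appears in no bag, so the decomposition is invalid.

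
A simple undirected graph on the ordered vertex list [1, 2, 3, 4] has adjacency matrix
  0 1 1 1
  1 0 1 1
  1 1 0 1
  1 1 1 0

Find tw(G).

3

A width-3 tree decomposition is:
Bags: B1 = {1, 2, 3, 4}
Tree: (single bag)
With just one bag of size 4, the width is 4 − 1 = 3, so tw(G) ≤ 3. Conversely, {1, 2, 3, 4} is a clique of size 4, and the vertices of any clique must share a bag in every tree decomposition; so some bag has ≥ 4 vertices and tw(G) ≥ 3. Combining the bounds, tw(G) = 3.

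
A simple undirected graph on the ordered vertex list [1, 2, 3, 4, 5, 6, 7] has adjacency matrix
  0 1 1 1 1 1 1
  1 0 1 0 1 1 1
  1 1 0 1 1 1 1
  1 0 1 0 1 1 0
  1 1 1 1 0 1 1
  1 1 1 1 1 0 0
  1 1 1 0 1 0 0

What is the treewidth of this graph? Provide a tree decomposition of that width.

Treewidth 4.
One optimal decomposition is:
Bags: B1 = {1, 2, 3, 5, 7}  B2 = {1, 2, 3, 5, 6}  B3 = {1, 3, 4, 5, 6}
Tree: B1–B2, B2–B3

The largest bag has 5 vertices, giving width 4; this decomposition certifies tw(G) ≤ 4. Conversely, {1, 2, 3, 5, 6} is a clique of size 5, and the vertices of any clique must share a bag in every tree decomposition; so some bag has ≥ 5 vertices and tw(G) ≥ 4. Combining the bounds, tw(G) = 4.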